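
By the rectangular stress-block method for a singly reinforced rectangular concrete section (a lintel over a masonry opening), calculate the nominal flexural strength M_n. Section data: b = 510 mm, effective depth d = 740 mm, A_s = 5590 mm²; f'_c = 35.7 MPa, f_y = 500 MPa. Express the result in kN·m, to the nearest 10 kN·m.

M_n ≈ 1820 kN·m

T = A_s f_y = 5590 × 500 = 2795000 N = 2795 kN.
From C = T: a = T/(0.85 f'_c b) = 2795000/(0.85 × 35.7 × 510) = 180.60 mm.
M_n = T(d − a/2) = 2795 kN × (740 − 90.3) mm = 1815.91 kN·m.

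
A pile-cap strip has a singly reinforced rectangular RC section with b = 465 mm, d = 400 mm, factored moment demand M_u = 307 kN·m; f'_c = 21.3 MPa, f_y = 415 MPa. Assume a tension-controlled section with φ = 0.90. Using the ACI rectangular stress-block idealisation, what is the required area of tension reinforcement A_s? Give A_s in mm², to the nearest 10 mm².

M_n = M_u/φ = 307/0.90 = 341.111 kN·m.
With M_n = 0.85 f'_c a b (d − a/2), solve the quadratic for a:
a = d − √(d² − 2M_n/(0.85 f'_c b)) = 400 − √(400² − 2 × 341.111×10⁶/(0.85 × 21.3 × 465)) = 118.99 mm.
A_s = 0.85 f'_c a b / f_y = 0.85 × 21.3 × 118.99 × 465 / 415 = 2413.9 mm².

A_s ≈ 2410 mm²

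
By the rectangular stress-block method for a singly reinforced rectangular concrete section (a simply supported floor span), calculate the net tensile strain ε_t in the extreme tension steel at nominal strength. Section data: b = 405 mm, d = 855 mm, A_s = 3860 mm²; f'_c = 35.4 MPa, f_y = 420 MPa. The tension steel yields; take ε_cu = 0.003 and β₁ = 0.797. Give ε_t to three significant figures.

ε_t ≈ 0.0124

a = A_s f_y/(0.85 f'_c b) = 133.03 mm.
β₁ = 0.797, so c = a/β₁ = 133.03/0.797 = 166.91 mm.
From the linear strain diagram with ε_cu = 0.003: ε_t = 0.003 (d − c)/c = 0.003 × (855 − 166.91)/166.91 = 0.0124.
Since ε_t ≥ 0.005, the section is tension-controlled.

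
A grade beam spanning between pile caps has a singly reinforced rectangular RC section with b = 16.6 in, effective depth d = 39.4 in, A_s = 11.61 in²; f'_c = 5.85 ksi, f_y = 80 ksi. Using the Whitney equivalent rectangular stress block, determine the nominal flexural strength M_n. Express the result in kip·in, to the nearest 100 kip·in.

T = A_s f_y = 11.61 × 80 = 928.8 kips.
a = T/(0.85 f'_c b) = 928.8/(0.85 × 5.85 × 16.6) = 11.252 in.
M_n = T(d − a/2) = 928.8 × (39.4 − 5.626) = 31369.3 kip·in.

M_n ≈ 31400 kip·in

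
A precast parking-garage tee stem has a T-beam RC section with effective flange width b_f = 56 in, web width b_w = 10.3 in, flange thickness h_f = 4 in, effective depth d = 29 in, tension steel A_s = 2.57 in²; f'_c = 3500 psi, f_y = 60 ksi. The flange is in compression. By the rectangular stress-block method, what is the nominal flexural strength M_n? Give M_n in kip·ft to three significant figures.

M_n ≈ 367 kip·ft

Tension: T = A_s f_y = 2.57 × 60 = 154.2 kips.
Try a within the flange: a = T/(0.85 f'_c b_f) = 154.2/(0.85 × 3.5 × 56) = 0.926 in.
Since a = 0.926 ≤ h_f = 4 in, the stress block lies entirely in the flange; analyse as a rectangular beam of width b_f.
M_n = T(d − a/2) = 154.2 × (29 − 0.463) = 4400.4 kip·in.
M_n = 4400.4/12 = 366.70 kip·ft.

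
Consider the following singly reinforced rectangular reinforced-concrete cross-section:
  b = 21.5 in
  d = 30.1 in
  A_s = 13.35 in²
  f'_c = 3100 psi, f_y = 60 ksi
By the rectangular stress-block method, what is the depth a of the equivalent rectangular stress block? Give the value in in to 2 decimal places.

T = A_s f_y = 13.35 × 60 = 801 kips.
a = T/(0.85 f'_c b) = 801/(0.85 × 3.1 × 21.5) = 14.14 in.

a ≈ 14.14 in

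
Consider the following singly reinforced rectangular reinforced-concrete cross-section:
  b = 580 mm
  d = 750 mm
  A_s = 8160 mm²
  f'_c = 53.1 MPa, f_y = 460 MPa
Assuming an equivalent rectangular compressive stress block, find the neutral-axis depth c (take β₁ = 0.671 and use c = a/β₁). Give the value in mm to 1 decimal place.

c ≈ 213.7 mm

T = A_s f_y = 8160 × 460 = 3753600 N = 3753.6 kN.
Setting C = 0.85 f'_c a b equal to T: a = 3753600/(0.85 × 53.1 × 580) = 143.386 mm.
With β₁ = 0.671, c = a/β₁ = 143.386/0.671 = 213.7 mm.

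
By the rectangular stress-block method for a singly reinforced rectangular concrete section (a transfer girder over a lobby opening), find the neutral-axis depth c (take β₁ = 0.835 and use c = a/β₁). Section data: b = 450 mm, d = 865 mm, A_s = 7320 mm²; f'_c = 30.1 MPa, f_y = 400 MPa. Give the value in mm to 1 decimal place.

c ≈ 304.6 mm

T = A_s f_y = 7320 × 400 = 2928000 N = 2928 kN.
Setting C = 0.85 f'_c a b equal to T: a = 2928000/(0.85 × 30.1 × 450) = 254.316 mm.
With β₁ = 0.835, c = a/β₁ = 254.316/0.835 = 304.6 mm.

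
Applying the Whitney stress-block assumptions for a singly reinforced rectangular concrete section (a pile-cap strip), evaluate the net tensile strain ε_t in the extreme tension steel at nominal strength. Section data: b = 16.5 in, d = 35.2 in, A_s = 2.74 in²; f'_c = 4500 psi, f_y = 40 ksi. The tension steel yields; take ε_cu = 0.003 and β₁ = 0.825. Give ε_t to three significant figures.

a = A_s f_y/(0.85 f'_c b) = 1.737 in.
β₁ = 0.825, so c = a/β₁ = 1.737/0.825 = 2.105 in.
From the linear strain diagram with ε_cu = 0.003: ε_t = 0.003 (d − c)/c = 0.003 × (35.2 − 2.105)/2.105 = 0.0472.
Since ε_t ≥ 0.005, the section is tension-controlled.

ε_t ≈ 0.0472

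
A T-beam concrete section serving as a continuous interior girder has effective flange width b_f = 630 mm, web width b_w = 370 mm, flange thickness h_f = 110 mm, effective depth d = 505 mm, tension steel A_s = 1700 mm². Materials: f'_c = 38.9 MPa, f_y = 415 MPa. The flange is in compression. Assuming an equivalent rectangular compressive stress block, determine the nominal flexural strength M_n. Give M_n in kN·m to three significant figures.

M_n ≈ 344 kN·m

Tension: T = A_s f_y = 1700 × 415 = 705500 N.
Try a within the flange: a = T/(0.85 f'_c b_f) = 705500/(0.85 × 38.9 × 630) = 33.87 mm.
Since a = 33.87 ≤ h_f = 110 mm, the stress block lies entirely in the flange; analyse as a rectangular beam of width b_f.
M_n = T(d − a/2) = 705500 × (505 − 16.935) = 344.33 × 10⁶ N·mm.
M_n = 344.33 kN·m.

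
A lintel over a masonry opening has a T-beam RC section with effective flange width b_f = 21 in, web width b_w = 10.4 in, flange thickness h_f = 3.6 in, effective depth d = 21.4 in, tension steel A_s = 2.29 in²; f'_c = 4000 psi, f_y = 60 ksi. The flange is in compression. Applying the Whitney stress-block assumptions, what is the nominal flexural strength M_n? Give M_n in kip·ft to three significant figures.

M_n ≈ 234 kip·ft

Tension: T = A_s f_y = 2.29 × 60 = 137.4 kips.
Try a within the flange: a = T/(0.85 f'_c b_f) = 137.4/(0.85 × 4 × 21) = 1.924 in.
Since a = 1.924 ≤ h_f = 3.6 in, the stress block lies entirely in the flange; analyse as a rectangular beam of width b_f.
M_n = T(d − a/2) = 137.4 × (21.4 − 0.962) = 2808.2 kip·in.
M_n = 2808.2/12 = 234.02 kip·ft.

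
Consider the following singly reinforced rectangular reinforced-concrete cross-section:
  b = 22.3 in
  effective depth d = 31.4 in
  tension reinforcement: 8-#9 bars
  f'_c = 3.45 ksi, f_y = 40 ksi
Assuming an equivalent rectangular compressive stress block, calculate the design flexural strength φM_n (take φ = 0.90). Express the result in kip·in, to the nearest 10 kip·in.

A_s = 8 × 1 = 8 in².
T = A_s f_y = 8 × 40 = 320 kips.
a = T/(0.85 f'_c b) = 320/(0.85 × 3.45 × 22.3) = 4.893 in.
M_n = T(d − a/2) = 320 × (31.4 − 2.4465) = 9265.1 kip·in.
φM_n = 0.90 × 9265.1 = 8338.6 kip·in.

φM_n ≈ 8340 kip·in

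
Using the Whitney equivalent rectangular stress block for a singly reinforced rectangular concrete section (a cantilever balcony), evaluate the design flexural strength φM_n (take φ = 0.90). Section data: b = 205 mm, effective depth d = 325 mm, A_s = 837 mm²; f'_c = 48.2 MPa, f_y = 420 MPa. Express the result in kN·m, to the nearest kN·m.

φM_n ≈ 96 kN·m

T = A_s f_y = 837 × 420 = 351540 N = 351.54 kN.
From C = T: a = T/(0.85 f'_c b) = 351540/(0.85 × 48.2 × 205) = 41.86 mm.
M_n = T(d − a/2) = 351.54 kN × (325 − 20.93) mm = 106.89 kN·m.
φM_n = 0.90 × 106.89 = 96.20 kN·m.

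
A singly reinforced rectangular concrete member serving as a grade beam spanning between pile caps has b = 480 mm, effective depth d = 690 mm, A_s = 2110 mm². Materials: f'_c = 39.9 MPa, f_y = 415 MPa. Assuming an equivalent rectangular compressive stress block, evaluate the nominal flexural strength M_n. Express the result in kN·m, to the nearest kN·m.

M_n ≈ 581 kN·m

T = A_s f_y = 2110 × 415 = 875650 N = 875.65 kN.
From C = T: a = T/(0.85 f'_c b) = 875650/(0.85 × 39.9 × 480) = 53.79 mm.
M_n = T(d − a/2) = 875.65 kN × (690 − 26.895) mm = 580.65 kN·m.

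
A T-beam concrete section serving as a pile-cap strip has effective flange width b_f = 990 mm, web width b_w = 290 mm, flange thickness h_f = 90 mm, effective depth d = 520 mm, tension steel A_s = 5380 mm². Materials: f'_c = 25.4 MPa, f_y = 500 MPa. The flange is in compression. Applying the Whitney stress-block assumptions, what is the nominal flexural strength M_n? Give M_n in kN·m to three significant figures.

M_n ≈ 1200 kN·m

Tension: T = A_s f_y = 5380 × 500 = 2690000 N.
Try a within the flange: a = T/(0.85 f'_c b_f) = 2690000/(0.85 × 25.4 × 990) = 125.85 mm.
a = 125.85 > h_f = 90 mm: the block extends into the web. Split into flange-overhang and web parts.
C_f = 0.85 f'_c (b_f − b_w) h_f = 0.85 × 25.4 × (990 − 290) × 90 = 1360170 N.
Remaining web compression depth: a_w = (T − C_f)/(0.85 f'_c b_w) = (2690000 − 1360170)/(0.85 × 25.4 × 290) = 212.40 mm.
M_n = C_f(d − h_f/2) + (T − C_f)(d − a_w/2) = 1360170 × (520 − 45) + 1329830 × (520 − 106.2) = 646.08 + 550.28 = 1196.36 × 10⁶ N·mm.
M_n = 1196.36 kN·m.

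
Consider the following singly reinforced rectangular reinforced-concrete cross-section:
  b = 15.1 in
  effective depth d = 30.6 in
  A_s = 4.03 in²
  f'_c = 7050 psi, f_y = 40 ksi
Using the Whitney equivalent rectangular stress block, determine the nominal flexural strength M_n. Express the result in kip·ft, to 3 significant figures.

M_n ≈ 399 kip·ft

T = A_s f_y = 4.03 × 40 = 161.2 kips.
a = T/(0.85 f'_c b) = 161.2/(0.85 × 7.05 × 15.1) = 1.781 in.
M_n = T(d − a/2) = 161.2 × (30.6 − 0.8905) = 4789.2 kip·in = 4789.2/12 = 399.10 kip·ft.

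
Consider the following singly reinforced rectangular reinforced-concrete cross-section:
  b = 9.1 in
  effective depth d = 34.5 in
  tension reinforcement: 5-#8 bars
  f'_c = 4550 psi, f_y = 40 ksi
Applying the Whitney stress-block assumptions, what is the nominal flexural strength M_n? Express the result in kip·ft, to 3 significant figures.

A_s = 5 × 0.79 = 3.95 in².
T = A_s f_y = 3.95 × 40 = 158 kips.
a = T/(0.85 f'_c b) = 158/(0.85 × 4.55 × 9.1) = 4.489 in.
M_n = T(d − a/2) = 158 × (34.5 − 2.2445) = 5096.4 kip·in = 5096.4/12 = 424.70 kip·ft.

M_n ≈ 425 kip·ft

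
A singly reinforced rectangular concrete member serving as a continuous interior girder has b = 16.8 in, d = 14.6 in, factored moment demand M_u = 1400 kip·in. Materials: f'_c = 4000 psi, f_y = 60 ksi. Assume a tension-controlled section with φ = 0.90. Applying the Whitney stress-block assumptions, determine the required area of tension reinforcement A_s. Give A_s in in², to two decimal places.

A_s ≈ 1.91 in²

M_n = M_u/φ = 1400/0.90 = 1555.56 kip·in.
From M_n = 0.85 f'_c a b (d − a/2):
a = d − √(d² − 2M_n/(0.85 f'_c b)) = 14.6 − √(14.6² − 2 × 1555.56/(0.85 × 4 × 16.8)) = 2.003 in.
A_s = 0.85 f'_c a b / f_y = 0.85 × 4 × 2.003 × 16.8 / 60 = 1.907 in².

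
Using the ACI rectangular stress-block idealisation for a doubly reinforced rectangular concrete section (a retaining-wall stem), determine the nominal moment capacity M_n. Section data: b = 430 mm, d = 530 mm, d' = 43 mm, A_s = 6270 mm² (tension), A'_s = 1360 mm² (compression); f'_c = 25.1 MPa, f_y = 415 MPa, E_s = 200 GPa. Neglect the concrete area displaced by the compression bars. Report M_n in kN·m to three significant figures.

Assume both tension and compression steel yield.
Net tension couple steel: A_s − A'_s = 4910 mm².
a = (A_s − A'_s) f_y / (0.85 f'_c b) = 2037650/(0.85 × 25.1 × 430) = 222.11 mm.
c = a/β₁ = 222.11/0.85 = 261.31 mm; ε'_s = 0.003(c − d')/c = 0.0025 ≥ f_y/E_s = 0.0021, so compression steel does yield.
M_n = (A_s − A'_s) f_y (d − a/2) + A'_s f_y (d − d') = [2037650 × (530 − 111.055) + 564400 × (530 − 43)] × 10⁻⁶ = 853.66 + 274.86 = 1128.52 kN·m.

M_n ≈ 1130 kN·m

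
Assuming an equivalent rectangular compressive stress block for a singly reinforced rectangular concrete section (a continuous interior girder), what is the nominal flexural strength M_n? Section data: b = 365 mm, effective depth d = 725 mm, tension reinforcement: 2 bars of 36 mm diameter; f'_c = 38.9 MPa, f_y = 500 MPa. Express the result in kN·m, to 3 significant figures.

A_s = 2 × 1018 = 2036 mm².
T = A_s f_y = 2036 × 500 = 1018000 N = 1018 kN.
From C = T: a = T/(0.85 f'_c b) = 1018000/(0.85 × 38.9 × 365) = 84.35 mm.
M_n = T(d − a/2) = 1018 kN × (725 − 42.175) mm = 695.12 kN·m.

M_n ≈ 695 kN·m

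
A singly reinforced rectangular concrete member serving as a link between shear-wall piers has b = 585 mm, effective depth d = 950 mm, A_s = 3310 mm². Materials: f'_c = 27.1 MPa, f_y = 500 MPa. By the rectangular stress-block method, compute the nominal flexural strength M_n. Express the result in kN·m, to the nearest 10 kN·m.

M_n ≈ 1470 kN·m

T = A_s f_y = 3310 × 500 = 1655000 N = 1655 kN.
From C = T: a = T/(0.85 f'_c b) = 1655000/(0.85 × 27.1 × 585) = 122.82 mm.
M_n = T(d − a/2) = 1655 kN × (950 − 61.41) mm = 1470.62 kN·m.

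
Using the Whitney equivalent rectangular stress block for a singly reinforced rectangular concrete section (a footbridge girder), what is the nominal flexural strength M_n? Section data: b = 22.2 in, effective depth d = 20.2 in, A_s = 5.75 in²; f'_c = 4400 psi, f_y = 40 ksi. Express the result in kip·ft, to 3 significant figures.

T = A_s f_y = 5.75 × 40 = 230 kips.
a = T/(0.85 f'_c b) = 230/(0.85 × 4.4 × 22.2) = 2.770 in.
M_n = T(d − a/2) = 230 × (20.2 − 1.385) = 4327.5 kip·in = 4327.5/12 = 360.63 kip·ft.

M_n ≈ 361 kip·ft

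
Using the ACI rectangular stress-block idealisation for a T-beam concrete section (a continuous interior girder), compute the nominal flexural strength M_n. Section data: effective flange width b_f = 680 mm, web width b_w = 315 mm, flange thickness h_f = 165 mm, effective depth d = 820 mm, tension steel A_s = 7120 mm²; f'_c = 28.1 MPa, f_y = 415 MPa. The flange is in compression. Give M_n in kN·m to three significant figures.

Tension: T = A_s f_y = 7120 × 415 = 2954800 N.
Try a within the flange: a = T/(0.85 f'_c b_f) = 2954800/(0.85 × 28.1 × 680) = 181.93 mm.
a = 181.93 > h_f = 165 mm: the block extends into the web. Split into flange-overhang and web parts.
C_f = 0.85 f'_c (b_f − b_w) h_f = 0.85 × 28.1 × (680 − 315) × 165 = 1438474 N.
Remaining web compression depth: a_w = (T − C_f)/(0.85 f'_c b_w) = (2954800 − 1438474)/(0.85 × 28.1 × 315) = 201.54 mm.
M_n = C_f(d − h_f/2) + (T − C_f)(d − a_w/2) = 1438474 × (820 − 82.5) + 1516326 × (820 − 100.77) = 1060.87 + 1090.59 = 2151.46 × 10⁶ N·mm.
M_n = 2151.46 kN·m.

M_n ≈ 2150 kN·m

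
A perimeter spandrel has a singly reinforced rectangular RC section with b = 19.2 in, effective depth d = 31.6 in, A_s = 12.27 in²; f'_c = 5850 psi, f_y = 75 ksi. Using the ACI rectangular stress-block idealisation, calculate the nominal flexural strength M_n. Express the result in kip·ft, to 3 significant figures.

T = A_s f_y = 12.27 × 75 = 920.25 kips.
a = T/(0.85 f'_c b) = 920.25/(0.85 × 5.85 × 19.2) = 9.639 in.
M_n = T(d − a/2) = 920.25 × (31.6 − 4.8195) = 24644.8 kip·in = 24644.8/12 = 2053.73 kip·ft.

M_n ≈ 2050 kip·ft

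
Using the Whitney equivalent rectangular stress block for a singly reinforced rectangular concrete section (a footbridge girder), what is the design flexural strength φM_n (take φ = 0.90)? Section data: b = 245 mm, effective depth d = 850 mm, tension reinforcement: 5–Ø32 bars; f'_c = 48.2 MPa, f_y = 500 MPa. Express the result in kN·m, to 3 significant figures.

A_s = 5 × 804 = 4020 mm².
T = A_s f_y = 4020 × 500 = 2010000 N = 2010 kN.
From C = T: a = T/(0.85 f'_c b) = 2010000/(0.85 × 48.2 × 245) = 200.25 mm.
M_n = T(d − a/2) = 2010 kN × (850 − 100.125) mm = 1507.25 kN·m.
φM_n = 0.90 × 1507.25 = 1356.53 kN·m.

φM_n ≈ 1360 kN·m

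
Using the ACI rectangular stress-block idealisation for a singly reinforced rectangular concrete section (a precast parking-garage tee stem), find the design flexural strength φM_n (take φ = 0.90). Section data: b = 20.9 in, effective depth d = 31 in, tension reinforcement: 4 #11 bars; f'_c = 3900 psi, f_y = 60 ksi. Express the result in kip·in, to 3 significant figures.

A_s = 4 × 1.56 = 6.24 in².
T = A_s f_y = 6.24 × 60 = 374.4 kips.
a = T/(0.85 f'_c b) = 374.4/(0.85 × 3.9 × 20.9) = 5.404 in.
M_n = T(d − a/2) = 374.4 × (31 − 2.702) = 10594.8 kip·in.
φM_n = 0.90 × 10594.8 = 9535.3 kip·in.

φM_n ≈ 9540 kip·in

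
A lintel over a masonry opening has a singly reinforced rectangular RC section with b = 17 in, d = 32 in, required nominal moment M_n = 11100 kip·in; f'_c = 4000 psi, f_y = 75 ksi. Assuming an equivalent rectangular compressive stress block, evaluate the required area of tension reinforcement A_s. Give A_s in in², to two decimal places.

A_s ≈ 5.17 in²

From M_n = 0.85 f'_c a b (d − a/2):
a = d − √(d² − 2M_n/(0.85 f'_c b)) = 32 − √(32² − 2 × 11100/(0.85 × 4 × 17)) = 6.703 in.
A_s = 0.85 f'_c a b / f_y = 0.85 × 4 × 6.703 × 17 / 75 = 5.166 in².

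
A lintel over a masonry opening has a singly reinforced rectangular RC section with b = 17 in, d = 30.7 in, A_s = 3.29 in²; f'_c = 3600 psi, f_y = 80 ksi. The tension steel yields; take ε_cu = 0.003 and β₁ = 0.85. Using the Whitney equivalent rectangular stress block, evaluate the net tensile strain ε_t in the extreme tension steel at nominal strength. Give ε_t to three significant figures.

a = A_s f_y/(0.85 f'_c b) = 5.060 in.
β₁ = 0.85, so c = a/β₁ = 5.060/0.85 = 5.953 in.
From the linear strain diagram with ε_cu = 0.003: ε_t = 0.003 (d − c)/c = 0.003 × (30.7 − 5.953)/5.953 = 0.0125.
Since ε_t ≥ 0.005, the section is tension-controlled.

ε_t ≈ 0.0125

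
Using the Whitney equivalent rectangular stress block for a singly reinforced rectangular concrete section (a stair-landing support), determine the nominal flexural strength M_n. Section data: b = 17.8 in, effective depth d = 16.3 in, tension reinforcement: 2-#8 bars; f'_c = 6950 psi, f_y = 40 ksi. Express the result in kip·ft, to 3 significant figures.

A_s = 2 × 0.79 = 1.58 in².
T = A_s f_y = 1.58 × 40 = 63.2 kips.
a = T/(0.85 f'_c b) = 63.2/(0.85 × 6.95 × 17.8) = 0.601 in.
M_n = T(d − a/2) = 63.2 × (16.3 − 0.3005) = 1011.2 kip·in = 1011.2/12 = 84.27 kip·ft.

M_n ≈ 84.3 kip·ft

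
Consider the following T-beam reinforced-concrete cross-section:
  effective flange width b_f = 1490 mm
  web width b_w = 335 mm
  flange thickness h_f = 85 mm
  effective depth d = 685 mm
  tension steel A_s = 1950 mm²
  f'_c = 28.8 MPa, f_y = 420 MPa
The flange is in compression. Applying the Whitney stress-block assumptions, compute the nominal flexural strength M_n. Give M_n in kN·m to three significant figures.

Tension: T = A_s f_y = 1950 × 420 = 819000 N.
Try a within the flange: a = T/(0.85 f'_c b_f) = 819000/(0.85 × 28.8 × 1490) = 22.45 mm.
Since a = 22.45 ≤ h_f = 85 mm, the stress block lies entirely in the flange; analyse as a rectangular beam of width b_f.
M_n = T(d − a/2) = 819000 × (685 − 11.225) = 551.82 × 10⁶ N·mm.
M_n = 551.82 kN·m.

M_n ≈ 552 kN·m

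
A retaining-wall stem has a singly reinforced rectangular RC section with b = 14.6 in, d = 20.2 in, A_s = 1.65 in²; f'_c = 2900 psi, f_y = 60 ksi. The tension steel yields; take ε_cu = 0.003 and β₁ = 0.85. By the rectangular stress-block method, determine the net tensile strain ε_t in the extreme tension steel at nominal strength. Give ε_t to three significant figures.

a = A_s f_y/(0.85 f'_c b) = 2.751 in.
β₁ = 0.85, so c = a/β₁ = 2.751/0.85 = 3.236 in.
From the linear strain diagram with ε_cu = 0.003: ε_t = 0.003 (d − c)/c = 0.003 × (20.2 − 3.236)/3.236 = 0.0157.
Since ε_t ≥ 0.005, the section is tension-controlled.

ε_t ≈ 0.0157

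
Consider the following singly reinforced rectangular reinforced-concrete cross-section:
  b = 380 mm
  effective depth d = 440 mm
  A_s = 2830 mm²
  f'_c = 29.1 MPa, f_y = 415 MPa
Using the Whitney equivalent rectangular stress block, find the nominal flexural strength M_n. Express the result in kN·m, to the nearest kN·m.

M_n ≈ 443 kN·m

T = A_s f_y = 2830 × 415 = 1174450 N = 1174.45 kN.
From C = T: a = T/(0.85 f'_c b) = 1174450/(0.85 × 29.1 × 380) = 124.95 mm.
M_n = T(d − a/2) = 1174.45 kN × (440 − 62.475) mm = 443.38 kN·m.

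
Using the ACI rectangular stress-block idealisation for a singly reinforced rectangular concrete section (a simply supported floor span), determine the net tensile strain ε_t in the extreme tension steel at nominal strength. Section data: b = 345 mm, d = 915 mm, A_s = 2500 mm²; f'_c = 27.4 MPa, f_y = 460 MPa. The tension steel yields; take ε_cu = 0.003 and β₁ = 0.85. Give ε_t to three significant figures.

a = A_s f_y/(0.85 f'_c b) = 143.12 mm.
β₁ = 0.85, so c = a/β₁ = 143.12/0.85 = 168.38 mm.
From the linear strain diagram with ε_cu = 0.003: ε_t = 0.003 (d − c)/c = 0.003 × (915 − 168.38)/168.38 = 0.0133.
Since ε_t ≥ 0.005, the section is tension-controlled.

ε_t ≈ 0.0133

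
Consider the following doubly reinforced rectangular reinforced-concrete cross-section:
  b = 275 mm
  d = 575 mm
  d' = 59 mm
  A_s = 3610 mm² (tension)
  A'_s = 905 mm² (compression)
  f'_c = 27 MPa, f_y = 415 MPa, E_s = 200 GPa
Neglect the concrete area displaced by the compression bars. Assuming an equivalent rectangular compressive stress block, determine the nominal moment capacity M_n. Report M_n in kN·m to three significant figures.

Assume both tension and compression steel yield.
Net tension couple steel: A_s − A'_s = 2705 mm².
a = (A_s − A'_s) f_y / (0.85 f'_c b) = 1122575/(0.85 × 27 × 275) = 177.87 mm.
c = a/β₁ = 177.87/0.85 = 209.26 mm; ε'_s = 0.003(c − d')/c = 0.0022 ≥ f_y/E_s = 0.0021, so compression steel does yield.
M_n = (A_s − A'_s) f_y (d − a/2) + A'_s f_y (d − d') = [1122575 × (575 − 88.935) + 375575 × (575 − 59)] × 10⁻⁶ = 545.64 + 193.80 = 739.44 kN·m.

M_n ≈ 739 kN·m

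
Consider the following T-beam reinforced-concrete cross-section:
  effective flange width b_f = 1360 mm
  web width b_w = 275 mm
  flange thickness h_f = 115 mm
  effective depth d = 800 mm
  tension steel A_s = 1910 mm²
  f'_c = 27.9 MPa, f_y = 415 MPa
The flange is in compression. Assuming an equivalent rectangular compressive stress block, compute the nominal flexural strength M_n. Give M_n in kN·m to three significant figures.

M_n ≈ 624 kN·m

Tension: T = A_s f_y = 1910 × 415 = 792650 N.
Try a within the flange: a = T/(0.85 f'_c b_f) = 792650/(0.85 × 27.9 × 1360) = 24.58 mm.
Since a = 24.58 ≤ h_f = 115 mm, the stress block lies entirely in the flange; analyse as a rectangular beam of width b_f.
M_n = T(d − a/2) = 792650 × (800 − 12.29) = 624.38 × 10⁶ N·mm.
M_n = 624.38 kN·m.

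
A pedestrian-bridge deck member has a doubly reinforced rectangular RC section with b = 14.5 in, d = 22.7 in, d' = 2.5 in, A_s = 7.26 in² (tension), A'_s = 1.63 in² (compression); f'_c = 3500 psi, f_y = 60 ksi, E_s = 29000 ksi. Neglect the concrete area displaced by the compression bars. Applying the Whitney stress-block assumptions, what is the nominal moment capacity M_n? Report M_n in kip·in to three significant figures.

M_n ≈ 8320 kip·in

Assume both steels yield.
a = (A_s − A'_s) f_y/(0.85 f'_c b) = (7.26 − 1.63) × 60/(0.85 × 3.5 × 14.5) = 7.831 in.
c = a/β₁ = 7.831/0.85 = 9.213 in; ε'_s = 0.003(c − d')/c = 0.0022 ≥ ε_y = 0.0021, so the compression steel yields.
M_n = (A_s − A'_s) f_y (d − a/2) + A'_s f_y (d − d') = 337.8 × (22.7 − 3.9155) + 97.8 × (22.7 − 2.5) = 6345.4 + 1975.6 = 8321.0 kip·in.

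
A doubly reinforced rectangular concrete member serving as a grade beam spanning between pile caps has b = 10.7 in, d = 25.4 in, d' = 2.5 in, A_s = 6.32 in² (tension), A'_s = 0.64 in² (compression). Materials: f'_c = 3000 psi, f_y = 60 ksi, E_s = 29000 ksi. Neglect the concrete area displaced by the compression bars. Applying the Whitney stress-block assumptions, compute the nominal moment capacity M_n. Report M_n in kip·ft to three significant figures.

Assume both steels yield.
a = (A_s − A'_s) f_y/(0.85 f'_c b) = (6.32 − 0.64) × 60/(0.85 × 3 × 10.7) = 12.490 in.
c = a/β₁ = 12.490/0.85 = 14.694 in; ε'_s = 0.003(c − d')/c = 0.0025 ≥ ε_y = 0.0021, so the compression steel yields.
M_n = (A_s − A'_s) f_y (d − a/2) + A'_s f_y (d − d') = 340.8 × (25.4 − 6.245) + 38.4 × (25.4 − 2.5) = 6528.0 + 879.4 = 7407.4 kip·in = 7407.4/12 = 617.28 kip·ft.

M_n ≈ 617 kip·ft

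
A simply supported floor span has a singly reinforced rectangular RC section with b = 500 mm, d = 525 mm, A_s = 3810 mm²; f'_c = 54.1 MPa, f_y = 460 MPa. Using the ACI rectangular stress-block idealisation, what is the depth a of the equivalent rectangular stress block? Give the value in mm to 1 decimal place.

a ≈ 76.2 mm

T = A_s f_y = 3810 × 460 = 1752600 N = 1752.6 kN.
Setting C = 0.85 f'_c a b equal to T: a = 1752600/(0.85 × 54.1 × 500) = 76.2 mm.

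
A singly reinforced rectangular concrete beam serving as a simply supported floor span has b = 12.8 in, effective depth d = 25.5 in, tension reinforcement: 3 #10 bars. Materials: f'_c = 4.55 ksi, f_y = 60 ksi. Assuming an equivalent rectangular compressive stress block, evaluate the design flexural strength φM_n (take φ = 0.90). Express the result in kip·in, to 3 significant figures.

A_s = 3 × 1.27 = 3.81 in².
T = A_s f_y = 3.81 × 60 = 228.6 kips.
a = T/(0.85 f'_c b) = 228.6/(0.85 × 4.55 × 12.8) = 4.618 in.
M_n = T(d − a/2) = 228.6 × (25.5 − 2.309) = 5301.5 kip·in.
φM_n = 0.90 × 5301.5 = 4771.4 kip·in.

φM_n ≈ 4770 kip·in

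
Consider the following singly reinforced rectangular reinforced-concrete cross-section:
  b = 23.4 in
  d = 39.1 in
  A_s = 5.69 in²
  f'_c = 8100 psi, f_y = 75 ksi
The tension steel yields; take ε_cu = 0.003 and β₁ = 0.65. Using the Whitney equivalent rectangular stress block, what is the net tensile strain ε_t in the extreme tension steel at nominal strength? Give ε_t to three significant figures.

a = A_s f_y/(0.85 f'_c b) = 2.649 in.
β₁ = 0.65, so c = a/β₁ = 2.649/0.65 = 4.075 in.
From the linear strain diagram with ε_cu = 0.003: ε_t = 0.003 (d − c)/c = 0.003 × (39.1 − 4.075)/4.075 = 0.0258.
Since ε_t ≥ 0.005, the section is tension-controlled.

ε_t ≈ 0.0258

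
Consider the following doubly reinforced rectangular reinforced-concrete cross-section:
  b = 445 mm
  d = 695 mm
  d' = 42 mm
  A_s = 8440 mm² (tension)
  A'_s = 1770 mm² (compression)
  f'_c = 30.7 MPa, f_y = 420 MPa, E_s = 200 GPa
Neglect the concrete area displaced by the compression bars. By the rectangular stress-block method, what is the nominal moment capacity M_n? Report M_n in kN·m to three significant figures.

M_n ≈ 2090 kN·m

Assume both tension and compression steel yield.
Net tension couple steel: A_s − A'_s = 6670 mm².
a = (A_s − A'_s) f_y / (0.85 f'_c b) = 2801400/(0.85 × 30.7 × 445) = 241.24 mm.
c = a/β₁ = 241.24/0.831 = 290.30 mm; ε'_s = 0.003(c − d')/c = 0.0026 ≥ f_y/E_s = 0.0021, so compression steel does yield.
M_n = (A_s − A'_s) f_y (d − a/2) + A'_s f_y (d − d') = [2801400 × (695 − 120.62) + 743400 × (695 − 42)] × 10⁻⁶ = 1609.07 + 485.44 = 2094.51 kN·m.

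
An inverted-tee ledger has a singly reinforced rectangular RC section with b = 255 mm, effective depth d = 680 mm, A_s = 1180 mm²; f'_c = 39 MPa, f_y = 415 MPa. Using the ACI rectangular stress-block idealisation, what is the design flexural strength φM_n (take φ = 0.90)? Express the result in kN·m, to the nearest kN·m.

φM_n ≈ 287 kN·m

T = A_s f_y = 1180 × 415 = 489700 N = 489.7 kN.
From C = T: a = T/(0.85 f'_c b) = 489700/(0.85 × 39 × 255) = 57.93 mm.
M_n = T(d − a/2) = 489.7 kN × (680 − 28.965) mm = 318.81 kN·m.
φM_n = 0.90 × 318.81 = 286.93 kN·m.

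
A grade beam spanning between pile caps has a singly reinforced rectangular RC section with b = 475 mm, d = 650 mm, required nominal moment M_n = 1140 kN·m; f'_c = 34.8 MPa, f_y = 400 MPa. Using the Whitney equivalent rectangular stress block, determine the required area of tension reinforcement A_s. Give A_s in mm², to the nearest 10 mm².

A_s ≈ 4910 mm²

With M_n = 0.85 f'_c a b (d − a/2), solve the quadratic for a:
a = d − √(d² − 2M_n/(0.85 f'_c b)) = 650 − √(650² − 2 × 1140×10⁶/(0.85 × 34.8 × 475)) = 139.87 mm.
A_s = 0.85 f'_c a b / f_y = 0.85 × 34.8 × 139.87 × 475 / 400 = 4913.1 mm².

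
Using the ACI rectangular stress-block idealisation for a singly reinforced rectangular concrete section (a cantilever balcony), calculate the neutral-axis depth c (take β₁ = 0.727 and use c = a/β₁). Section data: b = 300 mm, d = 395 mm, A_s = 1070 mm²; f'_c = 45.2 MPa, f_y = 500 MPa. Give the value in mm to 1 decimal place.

T = A_s f_y = 1070 × 500 = 535000 N = 535 kN.
Setting C = 0.85 f'_c a b equal to T: a = 535000/(0.85 × 45.2 × 300) = 46.417 mm.
With β₁ = 0.727, c = a/β₁ = 46.417/0.727 = 63.8 mm.

c ≈ 63.8 mm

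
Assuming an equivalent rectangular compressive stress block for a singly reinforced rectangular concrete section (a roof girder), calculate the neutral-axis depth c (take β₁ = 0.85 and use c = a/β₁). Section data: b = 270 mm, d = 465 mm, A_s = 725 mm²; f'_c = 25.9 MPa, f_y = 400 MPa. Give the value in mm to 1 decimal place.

c ≈ 57.4 mm

T = A_s f_y = 725 × 400 = 290000 N = 290 kN.
Setting C = 0.85 f'_c a b equal to T: a = 290000/(0.85 × 25.9 × 270) = 48.788 mm.
With β₁ = 0.85, c = a/β₁ = 48.788/0.85 = 57.4 mm.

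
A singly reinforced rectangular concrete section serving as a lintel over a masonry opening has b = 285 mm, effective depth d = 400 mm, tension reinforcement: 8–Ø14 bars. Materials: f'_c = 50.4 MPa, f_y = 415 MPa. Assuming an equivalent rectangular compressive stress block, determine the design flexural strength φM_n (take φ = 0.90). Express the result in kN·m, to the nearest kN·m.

A_s = 8 × 154 = 1232 mm².
T = A_s f_y = 1232 × 415 = 511280 N = 511.28 kN.
From C = T: a = T/(0.85 f'_c b) = 511280/(0.85 × 50.4 × 285) = 41.88 mm.
M_n = T(d − a/2) = 511.28 kN × (400 − 20.94) mm = 193.81 kN·m.
φM_n = 0.90 × 193.81 = 174.43 kN·m.

φM_n ≈ 174 kN·m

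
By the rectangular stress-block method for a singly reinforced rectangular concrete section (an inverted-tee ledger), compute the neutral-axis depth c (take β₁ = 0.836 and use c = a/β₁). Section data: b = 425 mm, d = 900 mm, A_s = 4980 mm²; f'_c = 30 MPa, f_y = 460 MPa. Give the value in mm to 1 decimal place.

T = A_s f_y = 4980 × 460 = 2290800 N = 2290.8 kN.
Setting C = 0.85 f'_c a b equal to T: a = 2290800/(0.85 × 30 × 425) = 211.377 mm.
With β₁ = 0.836, c = a/β₁ = 211.377/0.836 = 252.8 mm.

c ≈ 252.8 mm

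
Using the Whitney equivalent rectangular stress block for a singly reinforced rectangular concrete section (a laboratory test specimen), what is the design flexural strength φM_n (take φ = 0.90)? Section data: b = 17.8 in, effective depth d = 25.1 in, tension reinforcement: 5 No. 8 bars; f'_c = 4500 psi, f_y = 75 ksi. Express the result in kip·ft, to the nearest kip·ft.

A_s = 5 × 0.79 = 3.95 in².
T = A_s f_y = 3.95 × 75 = 296.25 kips.
a = T/(0.85 f'_c b) = 296.25/(0.85 × 4.5 × 17.8) = 4.351 in.
M_n = T(d − a/2) = 296.25 × (25.1 − 2.1755) = 6791.4 kip·in = 6791.4/12 = 565.95 kip·ft.
φM_n = 0.90 × 565.95 = 509.36 kip·ft.

φM_n ≈ 509 kip·ft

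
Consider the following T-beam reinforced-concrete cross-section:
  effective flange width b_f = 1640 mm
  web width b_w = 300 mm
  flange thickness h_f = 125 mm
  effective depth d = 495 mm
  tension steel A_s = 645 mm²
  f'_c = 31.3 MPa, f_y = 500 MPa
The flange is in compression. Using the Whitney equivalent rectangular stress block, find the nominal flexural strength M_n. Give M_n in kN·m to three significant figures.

M_n ≈ 158 kN·m

Tension: T = A_s f_y = 645 × 500 = 322500 N.
Try a within the flange: a = T/(0.85 f'_c b_f) = 322500/(0.85 × 31.3 × 1640) = 7.39 mm.
Since a = 7.39 ≤ h_f = 125 mm, the stress block lies entirely in the flange; analyse as a rectangular beam of width b_f.
M_n = T(d − a/2) = 322500 × (495 − 3.695) = 158.45 × 10⁶ N·mm.
M_n = 158.45 kN·m.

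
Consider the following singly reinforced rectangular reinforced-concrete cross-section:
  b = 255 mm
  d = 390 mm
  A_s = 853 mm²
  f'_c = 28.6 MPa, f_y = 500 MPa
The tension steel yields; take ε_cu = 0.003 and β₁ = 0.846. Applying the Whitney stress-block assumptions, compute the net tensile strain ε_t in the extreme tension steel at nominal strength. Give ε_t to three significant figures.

a = A_s f_y/(0.85 f'_c b) = 68.80 mm.
β₁ = 0.846, so c = a/β₁ = 68.80/0.846 = 81.32 mm.
From the linear strain diagram with ε_cu = 0.003: ε_t = 0.003 (d − c)/c = 0.003 × (390 − 81.32)/81.32 = 0.0114.
Since ε_t ≥ 0.005, the section is tension-controlled.

ε_t ≈ 0.0114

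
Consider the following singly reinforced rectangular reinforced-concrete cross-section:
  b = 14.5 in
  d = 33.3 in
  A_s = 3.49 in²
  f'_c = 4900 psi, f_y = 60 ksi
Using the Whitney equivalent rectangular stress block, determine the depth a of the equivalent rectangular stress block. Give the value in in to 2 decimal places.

T = A_s f_y = 3.49 × 60 = 209.4 kips.
a = T/(0.85 f'_c b) = 209.4/(0.85 × 4.9 × 14.5) = 3.47 in.

a ≈ 3.47 in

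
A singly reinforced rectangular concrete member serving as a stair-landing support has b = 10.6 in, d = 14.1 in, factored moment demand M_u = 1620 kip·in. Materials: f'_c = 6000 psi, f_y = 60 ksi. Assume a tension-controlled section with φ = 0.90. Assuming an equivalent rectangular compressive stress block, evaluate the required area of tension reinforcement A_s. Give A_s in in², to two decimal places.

M_n = M_u/φ = 1620/0.90 = 1800 kip·in.
From M_n = 0.85 f'_c a b (d − a/2):
a = d − √(d² − 2M_n/(0.85 f'_c b)) = 14.1 − √(14.1² − 2 × 1800/(0.85 × 6 × 10.6)) = 2.601 in.
A_s = 0.85 f'_c a b / f_y = 0.85 × 6 × 2.601 × 10.6 / 60 = 2.344 in².

A_s ≈ 2.34 in²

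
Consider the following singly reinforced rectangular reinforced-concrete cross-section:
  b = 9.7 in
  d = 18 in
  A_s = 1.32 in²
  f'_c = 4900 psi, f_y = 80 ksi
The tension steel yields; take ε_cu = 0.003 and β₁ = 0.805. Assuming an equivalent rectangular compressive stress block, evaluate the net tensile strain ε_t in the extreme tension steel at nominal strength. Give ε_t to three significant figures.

a = A_s f_y/(0.85 f'_c b) = 2.614 in.
β₁ = 0.805, so c = a/β₁ = 2.614/0.805 = 3.247 in.
From the linear strain diagram with ε_cu = 0.003: ε_t = 0.003 (d − c)/c = 0.003 × (18 − 3.247)/3.247 = 0.0136.
Since ε_t ≥ 0.005, the section is tension-controlled.

ε_t ≈ 0.0136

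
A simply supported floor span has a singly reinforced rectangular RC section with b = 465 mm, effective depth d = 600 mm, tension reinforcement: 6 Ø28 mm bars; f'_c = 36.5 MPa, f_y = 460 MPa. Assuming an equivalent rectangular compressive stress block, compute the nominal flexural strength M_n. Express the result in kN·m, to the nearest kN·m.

M_n ≈ 920 kN·m

A_s = 6 × 616 = 3696 mm².
T = A_s f_y = 3696 × 460 = 1700160 N = 1700.16 kN.
From C = T: a = T/(0.85 f'_c b) = 1700160/(0.85 × 36.5 × 465) = 117.85 mm.
M_n = T(d − a/2) = 1700.16 kN × (600 − 58.925) mm = 919.91 kN·m.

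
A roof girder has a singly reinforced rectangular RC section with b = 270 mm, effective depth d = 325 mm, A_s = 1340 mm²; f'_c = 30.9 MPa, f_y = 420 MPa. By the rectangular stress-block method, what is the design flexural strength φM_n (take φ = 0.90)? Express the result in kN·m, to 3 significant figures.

φM_n ≈ 145 kN·m

T = A_s f_y = 1340 × 420 = 562800 N = 562.8 kN.
From C = T: a = T/(0.85 f'_c b) = 562800/(0.85 × 30.9 × 270) = 79.36 mm.
M_n = T(d − a/2) = 562.8 kN × (325 − 39.68) mm = 160.58 kN·m.
φM_n = 0.90 × 160.58 = 144.52 kN·m.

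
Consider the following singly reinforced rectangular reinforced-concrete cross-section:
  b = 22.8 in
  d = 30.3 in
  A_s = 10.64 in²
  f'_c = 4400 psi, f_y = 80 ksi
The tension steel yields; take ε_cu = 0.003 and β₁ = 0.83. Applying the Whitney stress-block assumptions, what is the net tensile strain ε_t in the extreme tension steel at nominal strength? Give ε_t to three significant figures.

ε_t ≈ 0.00456

a = A_s f_y/(0.85 f'_c b) = 9.982 in.
β₁ = 0.83, so c = a/β₁ = 9.982/0.83 = 12.027 in.
From the linear strain diagram with ε_cu = 0.003: ε_t = 0.003 (d − c)/c = 0.003 × (30.3 − 12.027)/12.027 = 0.00456.
ε_t is between 0.004 and 0.005 — transition zone.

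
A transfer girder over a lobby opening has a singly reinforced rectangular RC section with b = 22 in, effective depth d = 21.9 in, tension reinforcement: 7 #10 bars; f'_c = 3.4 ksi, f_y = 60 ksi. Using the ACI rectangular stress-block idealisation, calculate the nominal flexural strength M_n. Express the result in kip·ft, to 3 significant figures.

A_s = 7 × 1.27 = 8.89 in².
T = A_s f_y = 8.89 × 60 = 533.4 kips.
a = T/(0.85 f'_c b) = 533.4/(0.85 × 3.4 × 22) = 8.389 in.
M_n = T(d − a/2) = 533.4 × (21.9 − 4.1945) = 9444.1 kip·in = 9444.1/12 = 787.01 kip·ft.

M_n ≈ 787 kip·ft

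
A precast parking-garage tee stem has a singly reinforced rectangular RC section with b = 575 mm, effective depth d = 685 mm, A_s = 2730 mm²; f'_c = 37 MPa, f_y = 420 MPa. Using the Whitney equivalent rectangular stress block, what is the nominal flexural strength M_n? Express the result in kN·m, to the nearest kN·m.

M_n ≈ 749 kN·m

T = A_s f_y = 2730 × 420 = 1146600 N = 1146.6 kN.
From C = T: a = T/(0.85 f'_c b) = 1146600/(0.85 × 37 × 575) = 63.40 mm.
M_n = T(d − a/2) = 1146.6 kN × (685 − 31.7) mm = 749.07 kN·m.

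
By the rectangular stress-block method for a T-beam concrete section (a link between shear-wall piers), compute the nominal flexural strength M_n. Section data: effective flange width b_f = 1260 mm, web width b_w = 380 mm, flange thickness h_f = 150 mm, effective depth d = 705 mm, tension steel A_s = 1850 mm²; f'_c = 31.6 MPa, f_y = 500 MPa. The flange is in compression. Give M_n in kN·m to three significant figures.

Tension: T = A_s f_y = 1850 × 500 = 925000 N.
Try a within the flange: a = T/(0.85 f'_c b_f) = 925000/(0.85 × 31.6 × 1260) = 27.33 mm.
Since a = 27.33 ≤ h_f = 150 mm, the stress block lies entirely in the flange; analyse as a rectangular beam of width b_f.
M_n = T(d − a/2) = 925000 × (705 − 13.665) = 639.48 × 10⁶ N·mm.
M_n = 639.48 kN·m.

M_n ≈ 639 kN·m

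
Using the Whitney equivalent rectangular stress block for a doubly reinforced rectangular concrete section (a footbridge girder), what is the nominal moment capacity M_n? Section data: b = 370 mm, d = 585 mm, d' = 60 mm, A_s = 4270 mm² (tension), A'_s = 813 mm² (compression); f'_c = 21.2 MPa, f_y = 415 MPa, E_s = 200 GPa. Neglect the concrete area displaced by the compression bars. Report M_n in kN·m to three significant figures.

M_n ≈ 862 kN·m

Assume both tension and compression steel yield.
Net tension couple steel: A_s − A'_s = 3457 mm².
a = (A_s − A'_s) f_y / (0.85 f'_c b) = 1434655/(0.85 × 21.2 × 370) = 215.17 mm.
c = a/β₁ = 215.17/0.85 = 253.14 mm; ε'_s = 0.003(c − d')/c = 0.0023 ≥ f_y/E_s = 0.0021, so compression steel does yield.
M_n = (A_s − A'_s) f_y (d − a/2) + A'_s f_y (d − d') = [1434655 × (585 − 107.585) + 337395 × (585 − 60)] × 10⁻⁶ = 684.93 + 177.13 = 862.06 kN·m.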